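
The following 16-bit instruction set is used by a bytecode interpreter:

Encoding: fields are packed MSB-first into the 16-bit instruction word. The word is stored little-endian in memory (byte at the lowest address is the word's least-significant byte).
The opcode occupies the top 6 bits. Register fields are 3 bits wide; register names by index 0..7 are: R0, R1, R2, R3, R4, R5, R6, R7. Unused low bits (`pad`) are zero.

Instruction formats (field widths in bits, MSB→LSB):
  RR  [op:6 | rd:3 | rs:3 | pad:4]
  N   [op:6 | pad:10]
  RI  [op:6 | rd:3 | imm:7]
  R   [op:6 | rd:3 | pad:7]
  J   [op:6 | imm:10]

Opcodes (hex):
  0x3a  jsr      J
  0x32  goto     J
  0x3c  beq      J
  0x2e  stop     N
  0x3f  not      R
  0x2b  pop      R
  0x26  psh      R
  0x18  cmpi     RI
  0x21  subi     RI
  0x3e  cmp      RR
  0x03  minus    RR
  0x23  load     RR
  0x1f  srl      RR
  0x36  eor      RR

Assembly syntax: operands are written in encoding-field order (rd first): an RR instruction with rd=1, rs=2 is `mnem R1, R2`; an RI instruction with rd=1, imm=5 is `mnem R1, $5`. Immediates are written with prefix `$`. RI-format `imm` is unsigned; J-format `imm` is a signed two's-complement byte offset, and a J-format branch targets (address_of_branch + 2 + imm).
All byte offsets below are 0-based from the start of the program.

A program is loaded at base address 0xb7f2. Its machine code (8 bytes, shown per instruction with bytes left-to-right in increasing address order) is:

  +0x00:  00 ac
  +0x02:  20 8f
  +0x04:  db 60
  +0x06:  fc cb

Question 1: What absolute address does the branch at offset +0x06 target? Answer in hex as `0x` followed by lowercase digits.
0xb7f6

off 0x06: read fc cb as little → 0xcbfc
  op=0xcbfc>>10=0x32 ⇒ goto (J)
  [9:0] imm=1020 (s10→-4) = $-4
  target = base 0xb7f2 + off 0x06 + 2 + imm -4 = 0xb7f6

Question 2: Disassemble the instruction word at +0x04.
[04] db 60 → 0x60db
  opcode bits[15:10]=0x18: cmpi/RI
  rd@[9:7]=0x1 ⇒ R1
  imm@[6:0]=0x5b ⇒ $91

cmpi R1, $91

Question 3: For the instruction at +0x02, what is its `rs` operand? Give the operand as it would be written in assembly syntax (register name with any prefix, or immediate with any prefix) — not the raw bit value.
off 0x02: read 20 8f as little → 0x8f20
  opcode bits[15:10]=0x23: load/RR
  rd: (w>>7)&0x7=0x6 → R6
  rs: (w>>4)&0x7=0x2 → R2

R2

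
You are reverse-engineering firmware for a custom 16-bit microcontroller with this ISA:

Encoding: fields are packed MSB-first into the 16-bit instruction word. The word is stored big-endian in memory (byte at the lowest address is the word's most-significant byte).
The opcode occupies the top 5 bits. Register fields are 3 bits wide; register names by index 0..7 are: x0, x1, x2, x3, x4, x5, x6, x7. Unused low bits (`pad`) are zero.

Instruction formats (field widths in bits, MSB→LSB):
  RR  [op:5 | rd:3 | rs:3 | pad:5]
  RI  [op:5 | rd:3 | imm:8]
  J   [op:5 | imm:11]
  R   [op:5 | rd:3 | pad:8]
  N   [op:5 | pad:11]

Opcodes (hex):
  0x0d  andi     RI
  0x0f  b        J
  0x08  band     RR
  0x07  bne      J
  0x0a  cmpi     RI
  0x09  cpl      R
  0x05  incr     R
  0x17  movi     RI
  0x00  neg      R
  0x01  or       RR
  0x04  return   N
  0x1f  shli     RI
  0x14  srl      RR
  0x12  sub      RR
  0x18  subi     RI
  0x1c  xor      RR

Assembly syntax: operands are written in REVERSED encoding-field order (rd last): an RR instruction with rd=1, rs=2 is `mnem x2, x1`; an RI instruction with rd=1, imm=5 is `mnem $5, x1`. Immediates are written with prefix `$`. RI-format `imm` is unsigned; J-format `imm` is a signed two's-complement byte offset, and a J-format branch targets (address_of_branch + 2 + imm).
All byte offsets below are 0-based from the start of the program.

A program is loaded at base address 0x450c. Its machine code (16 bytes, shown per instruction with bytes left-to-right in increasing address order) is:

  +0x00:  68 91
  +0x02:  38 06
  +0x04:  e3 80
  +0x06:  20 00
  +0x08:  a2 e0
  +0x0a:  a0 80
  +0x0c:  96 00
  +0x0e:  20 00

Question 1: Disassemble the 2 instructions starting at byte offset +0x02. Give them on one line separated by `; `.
bne $6; xor x4, x3

@+02  big-endian(38 06) = 0x3806
  opcode bits[15:11]=0x7: bne/J
  imm@[10:0]=0x6 ⇒ $6
@+04  big-endian(e3 80) = 0xe380
  opcode bits[15:11]=0x1c: xor/RR
  rd@[10:8]=0x3 ⇒ x3
  rs@[7:5]=0x4 ⇒ x4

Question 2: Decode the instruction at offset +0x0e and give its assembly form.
return

off 0x0e: read 20 00 as big → 0x2000
  opcode bits[15:11]=0x4: return/N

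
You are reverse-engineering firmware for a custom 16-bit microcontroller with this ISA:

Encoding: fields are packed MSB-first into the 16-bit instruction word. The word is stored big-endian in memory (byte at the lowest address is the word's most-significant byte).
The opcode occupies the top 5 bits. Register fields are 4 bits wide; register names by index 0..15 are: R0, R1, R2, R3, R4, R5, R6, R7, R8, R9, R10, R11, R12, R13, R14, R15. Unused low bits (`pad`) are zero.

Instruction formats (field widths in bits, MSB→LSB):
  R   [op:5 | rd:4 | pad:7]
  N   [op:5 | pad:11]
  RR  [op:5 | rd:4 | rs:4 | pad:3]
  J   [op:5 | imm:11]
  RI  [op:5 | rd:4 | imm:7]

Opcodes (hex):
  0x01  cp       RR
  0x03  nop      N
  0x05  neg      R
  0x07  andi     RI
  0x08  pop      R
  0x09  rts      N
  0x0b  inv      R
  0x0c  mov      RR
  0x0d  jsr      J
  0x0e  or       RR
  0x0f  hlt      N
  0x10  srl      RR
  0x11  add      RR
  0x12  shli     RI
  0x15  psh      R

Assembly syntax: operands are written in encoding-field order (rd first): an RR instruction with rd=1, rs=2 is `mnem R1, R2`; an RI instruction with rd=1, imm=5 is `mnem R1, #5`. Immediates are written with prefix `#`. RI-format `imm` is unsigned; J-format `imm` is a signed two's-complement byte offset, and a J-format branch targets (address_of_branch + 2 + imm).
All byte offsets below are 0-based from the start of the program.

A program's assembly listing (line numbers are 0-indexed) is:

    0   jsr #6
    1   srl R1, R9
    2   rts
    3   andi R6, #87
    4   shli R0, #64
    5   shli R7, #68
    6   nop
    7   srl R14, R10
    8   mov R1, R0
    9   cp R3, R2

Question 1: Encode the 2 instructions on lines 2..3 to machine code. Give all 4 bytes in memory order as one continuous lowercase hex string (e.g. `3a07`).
48003b57

line 2 (rts): pack op=0x9:5|pad=0:11 = 0x4800; big→ 48 00
line 3 (andi): pack op=0x7:5|rd=6:4|imm=87:7 = 0x3b57; big→ 3b 57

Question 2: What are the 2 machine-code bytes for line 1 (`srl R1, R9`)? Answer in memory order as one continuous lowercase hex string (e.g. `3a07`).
line 1 (srl): pack op=0x10:5|rd=1:4|rs=9:4|pad=0:3 = 0x80c8; big→ 80 c8

80c8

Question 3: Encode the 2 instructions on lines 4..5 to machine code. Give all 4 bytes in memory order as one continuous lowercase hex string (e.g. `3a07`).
904093c4

line 4 (shli): pack op=0x12:5|rd=0:4|imm=64:7 = 0x9040; big→ 90 40
line 5 (shli): pack op=0x12:5|rd=7:4|imm=68:7 = 0x93c4; big→ 93 c4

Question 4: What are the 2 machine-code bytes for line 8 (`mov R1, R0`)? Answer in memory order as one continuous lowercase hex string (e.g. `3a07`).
line 8 (mov): pack op=0xc:5|rd=1:4|rs=0:4|pad=0:3 = 0x6080; big→ 60 80

6080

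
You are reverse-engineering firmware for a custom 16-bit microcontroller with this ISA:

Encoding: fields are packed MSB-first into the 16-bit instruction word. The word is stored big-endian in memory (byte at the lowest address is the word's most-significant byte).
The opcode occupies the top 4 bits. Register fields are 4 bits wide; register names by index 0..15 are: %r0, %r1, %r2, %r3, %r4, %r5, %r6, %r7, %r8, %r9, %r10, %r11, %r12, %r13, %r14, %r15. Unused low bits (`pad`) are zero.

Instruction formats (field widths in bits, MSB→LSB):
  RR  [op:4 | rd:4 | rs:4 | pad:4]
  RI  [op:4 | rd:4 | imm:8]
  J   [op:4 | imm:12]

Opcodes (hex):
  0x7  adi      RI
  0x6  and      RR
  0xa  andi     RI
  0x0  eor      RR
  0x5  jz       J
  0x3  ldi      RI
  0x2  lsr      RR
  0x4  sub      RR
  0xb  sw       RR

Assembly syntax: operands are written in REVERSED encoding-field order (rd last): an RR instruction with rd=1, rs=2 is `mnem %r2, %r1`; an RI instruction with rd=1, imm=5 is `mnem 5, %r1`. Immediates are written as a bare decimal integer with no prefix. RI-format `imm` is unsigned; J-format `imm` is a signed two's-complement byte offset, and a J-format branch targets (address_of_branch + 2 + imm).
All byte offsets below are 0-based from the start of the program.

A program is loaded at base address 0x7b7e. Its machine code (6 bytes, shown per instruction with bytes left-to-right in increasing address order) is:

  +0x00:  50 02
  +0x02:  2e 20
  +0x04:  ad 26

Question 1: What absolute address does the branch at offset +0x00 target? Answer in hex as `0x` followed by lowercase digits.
0x7b82

@+00  big-endian(50 02) = 0x5002
  opcode bits[15:12]=0x5: jz/J
  [11:0] imm=2 = 2
  target = base 0x7b7e + off 0x00 + 2 + imm 2 = 0x7b82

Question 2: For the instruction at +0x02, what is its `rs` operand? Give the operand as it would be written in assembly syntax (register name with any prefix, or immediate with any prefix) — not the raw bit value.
@+02  big-endian(2e 20) = 0x2e20
  opcode bits[15:12]=0x2: lsr/RR
  [11:8] rd=14 = %r14
  [7:4] rs=2 = %r2

%r2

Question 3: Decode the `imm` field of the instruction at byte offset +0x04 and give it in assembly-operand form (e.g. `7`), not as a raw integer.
off 0x04: read ad 26 as big → 0xad26
  top 4b → 0xa → andi [RI]
  rd@[11:8]=0xd ⇒ %r13
  imm@[7:0]=0x26 ⇒ 38

38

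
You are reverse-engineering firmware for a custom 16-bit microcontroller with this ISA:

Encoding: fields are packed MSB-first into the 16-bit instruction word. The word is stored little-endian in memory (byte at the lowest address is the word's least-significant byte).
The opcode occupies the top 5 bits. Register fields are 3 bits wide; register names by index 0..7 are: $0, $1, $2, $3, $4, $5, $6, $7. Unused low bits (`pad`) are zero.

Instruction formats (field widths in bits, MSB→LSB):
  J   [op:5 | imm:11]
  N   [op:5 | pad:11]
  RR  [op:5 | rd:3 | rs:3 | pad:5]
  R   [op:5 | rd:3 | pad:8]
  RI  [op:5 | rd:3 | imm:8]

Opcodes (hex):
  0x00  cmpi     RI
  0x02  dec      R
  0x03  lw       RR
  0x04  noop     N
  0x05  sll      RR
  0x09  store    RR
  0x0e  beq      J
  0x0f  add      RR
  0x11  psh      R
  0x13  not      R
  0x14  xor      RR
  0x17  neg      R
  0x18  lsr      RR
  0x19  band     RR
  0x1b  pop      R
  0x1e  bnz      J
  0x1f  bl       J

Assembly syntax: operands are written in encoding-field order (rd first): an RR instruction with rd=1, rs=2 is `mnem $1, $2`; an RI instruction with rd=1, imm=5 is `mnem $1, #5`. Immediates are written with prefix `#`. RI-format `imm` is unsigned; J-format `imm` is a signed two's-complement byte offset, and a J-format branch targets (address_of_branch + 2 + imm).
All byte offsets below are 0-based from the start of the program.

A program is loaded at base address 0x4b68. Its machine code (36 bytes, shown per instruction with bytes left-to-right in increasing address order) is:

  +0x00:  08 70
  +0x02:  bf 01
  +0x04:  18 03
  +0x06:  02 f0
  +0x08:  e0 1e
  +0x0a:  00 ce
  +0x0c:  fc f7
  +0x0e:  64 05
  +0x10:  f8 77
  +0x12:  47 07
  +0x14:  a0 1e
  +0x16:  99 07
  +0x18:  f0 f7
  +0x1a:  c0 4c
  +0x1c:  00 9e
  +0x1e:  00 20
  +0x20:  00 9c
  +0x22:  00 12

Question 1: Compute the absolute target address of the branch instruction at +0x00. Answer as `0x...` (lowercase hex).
0x4b72

@+00  little-endian(08 70) = 0x7008
  opcode bits[15:11]=0xe: beq/J
  imm: (w>>0)&0x7ff=0x8 → #8
  target = base 0x4b68 + off 0x00 + 2 + imm 8 = 0x4b72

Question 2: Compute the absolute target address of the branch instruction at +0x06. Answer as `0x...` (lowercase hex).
+0x06: 02 f0 ⇒ word 0xf002 (little)
  opcode bits[15:11]=0x1e: bnz/J
  imm@[10:0]=0x2 ⇒ #2
  target = base 0x4b68 + off 0x06 + 2 + imm 2 = 0x4b72

0x4b72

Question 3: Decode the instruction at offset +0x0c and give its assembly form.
bnz #-4

@+0c  little-endian(fc f7) = 0xf7fc
  op=0xf7fc>>11=0x1e ⇒ bnz (J)
  imm@[10:0]=0x7fc (s11→-4) ⇒ #-4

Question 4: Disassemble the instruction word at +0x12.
cmpi $7, #71

off 0x12: read 47 07 as little → 0x0747
  top 5b → 0x0 → cmpi [RI]
  rd: (w>>8)&0x7=0x7 → $7
  imm: (w>>0)&0xff=0x47 → #71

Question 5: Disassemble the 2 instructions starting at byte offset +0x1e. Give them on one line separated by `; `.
@+1e  little-endian(00 20) = 0x2000
  op=0x2000>>11=0x4 ⇒ noop (N)
@+20  little-endian(00 9c) = 0x9c00
  op=0x9c00>>11=0x13 ⇒ not (R)
  [10:8] rd=4 = $4

noop; not $4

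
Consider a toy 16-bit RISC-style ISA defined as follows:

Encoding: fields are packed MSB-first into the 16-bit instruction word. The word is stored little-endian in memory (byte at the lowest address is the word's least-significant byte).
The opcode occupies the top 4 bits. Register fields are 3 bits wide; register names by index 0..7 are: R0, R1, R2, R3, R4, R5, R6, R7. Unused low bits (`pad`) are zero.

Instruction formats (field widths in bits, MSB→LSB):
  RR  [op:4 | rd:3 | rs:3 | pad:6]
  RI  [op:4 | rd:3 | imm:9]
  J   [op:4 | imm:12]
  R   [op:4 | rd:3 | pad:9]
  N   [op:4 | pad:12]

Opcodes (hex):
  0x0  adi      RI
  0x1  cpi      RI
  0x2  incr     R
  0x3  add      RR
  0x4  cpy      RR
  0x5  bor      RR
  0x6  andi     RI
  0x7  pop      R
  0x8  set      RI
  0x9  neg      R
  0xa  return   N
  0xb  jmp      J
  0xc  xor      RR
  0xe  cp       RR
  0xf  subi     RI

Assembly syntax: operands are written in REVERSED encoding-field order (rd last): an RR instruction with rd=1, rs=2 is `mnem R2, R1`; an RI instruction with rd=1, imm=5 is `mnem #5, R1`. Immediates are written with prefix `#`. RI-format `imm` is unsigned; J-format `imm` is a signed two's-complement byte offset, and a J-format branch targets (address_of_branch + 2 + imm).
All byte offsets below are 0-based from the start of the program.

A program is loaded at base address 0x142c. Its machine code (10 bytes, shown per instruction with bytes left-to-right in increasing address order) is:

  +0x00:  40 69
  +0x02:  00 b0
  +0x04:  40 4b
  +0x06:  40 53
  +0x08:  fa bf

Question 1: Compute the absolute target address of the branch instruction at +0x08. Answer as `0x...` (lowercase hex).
0x1430

@+08  little-endian(fa bf) = 0xbffa
  top 4b → 0xb → jmp [J]
  imm@[11:0]=0xffa (s12→-6) ⇒ #-6
  target = base 0x142c + off 0x08 + 2 + imm -6 = 0x1430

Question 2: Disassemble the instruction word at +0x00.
andi #320, R4

@+00  little-endian(40 69) = 0x6940
  top 4b → 0x6 → andi [RI]
  rd: (w>>9)&0x7=0x4 → R4
  imm: (w>>0)&0x1ff=0x140 → #320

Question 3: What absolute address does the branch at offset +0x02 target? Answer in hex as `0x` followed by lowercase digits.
[02] 00 b0 → 0xb000
  opcode bits[15:12]=0xb: jmp/J
  [11:0] imm=0 = #0
  target = base 0x142c + off 0x02 + 2 + imm 0 = 0x1430

0x1430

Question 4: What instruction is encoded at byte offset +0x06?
bor R5, R1

off 0x06: read 40 53 as little → 0x5340
  top 4b → 0x5 → bor [RR]
  rd: (w>>9)&0x7=0x1 → R1
  rs: (w>>6)&0x7=0x5 → R5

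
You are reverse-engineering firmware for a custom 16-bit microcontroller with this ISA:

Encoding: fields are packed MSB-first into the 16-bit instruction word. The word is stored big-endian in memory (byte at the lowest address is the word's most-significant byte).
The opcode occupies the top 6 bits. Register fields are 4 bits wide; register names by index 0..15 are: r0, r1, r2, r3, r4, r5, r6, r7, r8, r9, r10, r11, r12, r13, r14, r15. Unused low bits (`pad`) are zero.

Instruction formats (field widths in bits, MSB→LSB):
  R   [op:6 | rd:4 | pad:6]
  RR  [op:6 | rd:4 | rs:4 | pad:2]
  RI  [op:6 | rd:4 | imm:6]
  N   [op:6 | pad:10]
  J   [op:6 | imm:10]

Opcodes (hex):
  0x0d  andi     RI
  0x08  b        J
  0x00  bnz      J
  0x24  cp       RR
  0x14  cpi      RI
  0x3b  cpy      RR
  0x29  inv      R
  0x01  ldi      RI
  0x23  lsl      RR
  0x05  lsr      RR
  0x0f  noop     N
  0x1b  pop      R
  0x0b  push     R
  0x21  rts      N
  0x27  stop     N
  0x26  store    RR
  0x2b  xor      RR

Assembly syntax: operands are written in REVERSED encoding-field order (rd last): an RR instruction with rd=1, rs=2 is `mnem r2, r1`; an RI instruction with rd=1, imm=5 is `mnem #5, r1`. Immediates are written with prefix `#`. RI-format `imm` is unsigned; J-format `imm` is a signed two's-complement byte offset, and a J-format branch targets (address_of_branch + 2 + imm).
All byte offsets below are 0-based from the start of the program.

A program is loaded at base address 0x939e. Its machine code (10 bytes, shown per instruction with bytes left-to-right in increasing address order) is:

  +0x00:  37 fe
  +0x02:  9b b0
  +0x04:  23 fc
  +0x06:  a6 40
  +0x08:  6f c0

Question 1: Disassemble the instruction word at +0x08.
@+08  big-endian(6f c0) = 0x6fc0
  op=0x6fc0>>10=0x1b ⇒ pop (R)
  [9:6] rd=15 = r15

pop r15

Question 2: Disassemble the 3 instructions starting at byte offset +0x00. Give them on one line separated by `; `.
@+00  big-endian(37 fe) = 0x37fe
  opcode bits[15:10]=0xd: andi/RI
  rd: (w>>6)&0xf=0xf → r15
  imm: (w>>0)&0x3f=0x3e → #62
@+02  big-endian(9b b0) = 0x9bb0
  opcode bits[15:10]=0x26: store/RR
  rd: (w>>6)&0xf=0xe → r14
  rs: (w>>2)&0xf=0xc → r12
@+04  big-endian(23 fc) = 0x23fc
  opcode bits[15:10]=0x8: b/J
  imm: (w>>0)&0x3ff=0x3fc (s10→-4) → #-4

andi #62, r15; store r12, r14; b #-4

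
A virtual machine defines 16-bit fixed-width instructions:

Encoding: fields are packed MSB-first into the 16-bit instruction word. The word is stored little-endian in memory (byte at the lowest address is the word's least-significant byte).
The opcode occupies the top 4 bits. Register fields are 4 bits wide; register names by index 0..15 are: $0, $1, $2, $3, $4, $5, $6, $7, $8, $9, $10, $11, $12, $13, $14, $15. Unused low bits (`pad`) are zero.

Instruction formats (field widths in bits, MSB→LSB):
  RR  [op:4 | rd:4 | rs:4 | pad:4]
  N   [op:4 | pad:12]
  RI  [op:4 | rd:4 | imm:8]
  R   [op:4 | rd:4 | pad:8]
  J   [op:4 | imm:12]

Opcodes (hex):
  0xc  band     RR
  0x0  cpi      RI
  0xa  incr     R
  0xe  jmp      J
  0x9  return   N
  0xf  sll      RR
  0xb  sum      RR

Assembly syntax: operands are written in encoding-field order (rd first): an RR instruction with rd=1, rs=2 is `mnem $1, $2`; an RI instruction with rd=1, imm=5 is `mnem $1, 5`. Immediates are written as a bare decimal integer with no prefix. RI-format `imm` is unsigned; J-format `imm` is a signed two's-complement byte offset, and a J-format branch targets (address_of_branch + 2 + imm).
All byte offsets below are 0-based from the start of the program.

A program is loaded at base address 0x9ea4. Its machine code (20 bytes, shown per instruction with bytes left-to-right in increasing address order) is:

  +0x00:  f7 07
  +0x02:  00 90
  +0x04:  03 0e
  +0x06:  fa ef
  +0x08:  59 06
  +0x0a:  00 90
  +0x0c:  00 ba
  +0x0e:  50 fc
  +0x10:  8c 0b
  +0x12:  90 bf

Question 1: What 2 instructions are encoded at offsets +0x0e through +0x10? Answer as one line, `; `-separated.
sll $12, $5; cpi $11, 140

off 0x0e: read 50 fc as little → 0xfc50
  op=0xfc50>>12=0xf ⇒ sll (RR)
  rd: (w>>8)&0xf=0xc → $12
  rs: (w>>4)&0xf=0x5 → $5
off 0x10: read 8c 0b as little → 0x0b8c
  op=0x0b8c>>12=0x0 ⇒ cpi (RI)
  rd: (w>>8)&0xf=0xb → $11
  imm: (w>>0)&0xff=0x8c → 140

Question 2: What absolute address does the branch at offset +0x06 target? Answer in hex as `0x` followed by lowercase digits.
off 0x06: read fa ef as little → 0xeffa
  opcode bits[15:12]=0xe: jmp/J
  [11:0] imm=4090 (s12→-6) = -6
  target = base 0x9ea4 + off 0x06 + 2 + imm -6 = 0x9ea6

0x9ea6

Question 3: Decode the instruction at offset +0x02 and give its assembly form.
return

[02] 00 90 → 0x9000
  top 4b → 0x9 → return [N]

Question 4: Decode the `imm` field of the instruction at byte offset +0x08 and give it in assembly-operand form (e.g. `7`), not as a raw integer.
@+08  little-endian(59 06) = 0x0659
  op=0x0659>>12=0x0 ⇒ cpi (RI)
  rd@[11:8]=0x6 ⇒ $6
  imm@[7:0]=0x59 ⇒ 89

89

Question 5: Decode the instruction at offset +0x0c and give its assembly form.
@+0c  little-endian(00 ba) = 0xba00
  op=0xba00>>12=0xb ⇒ sum (RR)
  rd: (w>>8)&0xf=0xa → $10
  rs: (w>>4)&0xf=0x0 → $0

sum $10, $0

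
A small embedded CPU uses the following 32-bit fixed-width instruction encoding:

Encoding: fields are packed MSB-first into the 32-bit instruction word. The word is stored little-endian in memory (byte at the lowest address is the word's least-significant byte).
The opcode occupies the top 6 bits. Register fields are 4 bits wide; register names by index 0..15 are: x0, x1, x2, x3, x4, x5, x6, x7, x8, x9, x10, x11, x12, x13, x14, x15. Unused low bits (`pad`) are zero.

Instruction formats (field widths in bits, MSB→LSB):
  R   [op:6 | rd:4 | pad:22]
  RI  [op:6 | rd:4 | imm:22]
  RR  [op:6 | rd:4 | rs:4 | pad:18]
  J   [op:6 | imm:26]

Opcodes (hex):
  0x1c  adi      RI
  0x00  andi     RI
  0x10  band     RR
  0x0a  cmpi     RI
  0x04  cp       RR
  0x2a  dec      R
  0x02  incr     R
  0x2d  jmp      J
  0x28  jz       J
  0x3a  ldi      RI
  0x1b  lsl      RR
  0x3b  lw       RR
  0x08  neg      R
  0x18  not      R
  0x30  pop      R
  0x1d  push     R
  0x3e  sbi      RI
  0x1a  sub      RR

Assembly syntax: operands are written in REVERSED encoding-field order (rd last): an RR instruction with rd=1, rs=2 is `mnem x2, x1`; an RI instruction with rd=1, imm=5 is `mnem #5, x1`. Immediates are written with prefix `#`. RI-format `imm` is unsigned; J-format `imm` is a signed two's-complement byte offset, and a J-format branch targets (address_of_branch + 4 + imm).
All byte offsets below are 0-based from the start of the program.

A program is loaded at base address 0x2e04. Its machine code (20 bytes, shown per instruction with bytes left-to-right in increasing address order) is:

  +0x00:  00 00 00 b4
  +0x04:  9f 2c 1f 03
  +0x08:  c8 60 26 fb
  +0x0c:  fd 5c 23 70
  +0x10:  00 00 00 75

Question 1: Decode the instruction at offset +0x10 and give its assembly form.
+0x10: 00 00 00 75 ⇒ word 0x75000000 (little)
  top 6b → 0x1d → push [R]
  rd: (w>>22)&0xf=0x4 → x4

push x4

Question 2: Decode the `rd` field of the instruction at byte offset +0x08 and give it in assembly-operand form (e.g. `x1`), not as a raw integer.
x12

[08] c8 60 26 fb → 0xfb2660c8
  opcode bits[31:26]=0x3e: sbi/RI
  rd@[25:22]=0xc ⇒ x12
  imm@[21:0]=0x2660c8 ⇒ #2515144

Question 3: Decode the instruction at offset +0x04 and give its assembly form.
andi #2043039, x12

@+04  little-endian(9f 2c 1f 03) = 0x031f2c9f
  opcode bits[31:26]=0x0: andi/RI
  rd: (w>>22)&0xf=0xc → x12
  imm: (w>>0)&0x3fffff=0x1f2c9f → #2043039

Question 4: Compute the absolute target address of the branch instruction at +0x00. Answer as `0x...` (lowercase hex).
0x2e08

off 0x00: read 00 00 00 b4 as little → 0xb4000000
  opcode bits[31:26]=0x2d: jmp/J
  [25:0] imm=0 = #0
  target = base 0x2e04 + off 0x00 + 4 + imm 0 = 0x2e08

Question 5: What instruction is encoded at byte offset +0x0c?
adi #2317565, x0

+0x0c: fd 5c 23 70 ⇒ word 0x70235cfd (little)
  top 6b → 0x1c → adi [RI]
  rd: (w>>22)&0xf=0x0 → x0
  imm: (w>>0)&0x3fffff=0x235cfd → #2317565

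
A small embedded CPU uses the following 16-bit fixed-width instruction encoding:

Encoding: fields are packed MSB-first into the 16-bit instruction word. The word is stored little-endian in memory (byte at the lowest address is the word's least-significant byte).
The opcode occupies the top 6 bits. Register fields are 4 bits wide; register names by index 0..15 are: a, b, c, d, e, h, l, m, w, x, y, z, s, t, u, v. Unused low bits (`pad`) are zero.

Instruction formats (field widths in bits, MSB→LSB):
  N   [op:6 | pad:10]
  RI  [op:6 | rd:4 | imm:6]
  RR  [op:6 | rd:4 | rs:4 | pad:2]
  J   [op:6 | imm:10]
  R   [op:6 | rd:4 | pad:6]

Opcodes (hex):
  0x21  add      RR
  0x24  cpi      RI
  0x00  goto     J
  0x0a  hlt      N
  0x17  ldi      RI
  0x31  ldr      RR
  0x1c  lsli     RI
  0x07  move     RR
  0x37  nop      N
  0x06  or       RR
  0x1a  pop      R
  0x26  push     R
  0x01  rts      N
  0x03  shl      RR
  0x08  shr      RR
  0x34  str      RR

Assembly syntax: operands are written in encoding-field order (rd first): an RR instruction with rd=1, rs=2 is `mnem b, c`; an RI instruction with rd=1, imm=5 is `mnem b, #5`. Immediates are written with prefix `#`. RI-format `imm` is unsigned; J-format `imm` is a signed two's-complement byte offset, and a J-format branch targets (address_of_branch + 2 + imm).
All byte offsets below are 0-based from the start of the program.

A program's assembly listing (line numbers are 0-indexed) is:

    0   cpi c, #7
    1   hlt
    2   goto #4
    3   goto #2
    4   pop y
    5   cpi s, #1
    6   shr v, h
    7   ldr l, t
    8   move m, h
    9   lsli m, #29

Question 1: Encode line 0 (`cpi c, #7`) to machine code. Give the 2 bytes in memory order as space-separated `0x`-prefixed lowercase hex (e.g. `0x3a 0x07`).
L0: cpi op=0x24:6|rd=2:4|imm=7:6 ⇒ 0x9087 ⇒ little 87 90

0x87 0x90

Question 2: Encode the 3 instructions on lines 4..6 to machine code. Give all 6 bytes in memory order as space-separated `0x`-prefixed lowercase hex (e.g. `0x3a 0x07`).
L4: pop op=0x1a:6|rd=10:4|pad=0:6 ⇒ 0x6a80 ⇒ little 80 6a
L5: cpi op=0x24:6|rd=12:4|imm=1:6 ⇒ 0x9301 ⇒ little 01 93
L6: shr op=0x8:6|rd=15:4|rs=5:4|pad=0:2 ⇒ 0x23d4 ⇒ little d4 23

0x80 0x6a 0x01 0x93 0xd4 0x23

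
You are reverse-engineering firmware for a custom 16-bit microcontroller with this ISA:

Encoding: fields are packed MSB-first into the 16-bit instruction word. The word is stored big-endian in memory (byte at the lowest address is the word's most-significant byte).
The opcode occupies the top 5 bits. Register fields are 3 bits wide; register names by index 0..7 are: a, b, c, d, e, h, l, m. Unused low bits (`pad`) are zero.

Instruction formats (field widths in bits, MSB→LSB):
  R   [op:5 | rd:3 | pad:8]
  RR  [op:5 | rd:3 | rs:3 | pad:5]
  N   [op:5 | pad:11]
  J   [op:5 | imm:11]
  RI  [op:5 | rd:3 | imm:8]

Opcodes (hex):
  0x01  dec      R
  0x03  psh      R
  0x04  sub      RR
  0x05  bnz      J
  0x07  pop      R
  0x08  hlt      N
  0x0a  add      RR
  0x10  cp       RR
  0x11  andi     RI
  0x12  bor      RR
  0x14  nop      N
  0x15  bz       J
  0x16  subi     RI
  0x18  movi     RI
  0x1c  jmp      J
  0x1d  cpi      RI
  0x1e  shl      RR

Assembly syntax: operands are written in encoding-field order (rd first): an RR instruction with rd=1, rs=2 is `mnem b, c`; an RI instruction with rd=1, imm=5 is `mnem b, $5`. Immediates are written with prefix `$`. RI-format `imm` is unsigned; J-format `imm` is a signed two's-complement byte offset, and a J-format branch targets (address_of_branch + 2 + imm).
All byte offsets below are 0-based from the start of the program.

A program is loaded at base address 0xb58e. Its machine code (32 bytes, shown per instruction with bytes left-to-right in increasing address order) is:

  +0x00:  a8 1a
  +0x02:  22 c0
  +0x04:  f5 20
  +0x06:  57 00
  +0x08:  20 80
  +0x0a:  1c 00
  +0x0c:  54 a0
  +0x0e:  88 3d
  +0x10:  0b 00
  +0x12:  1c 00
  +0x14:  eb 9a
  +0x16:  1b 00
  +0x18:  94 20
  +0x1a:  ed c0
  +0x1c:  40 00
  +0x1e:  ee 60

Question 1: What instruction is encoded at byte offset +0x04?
shl h, b

[04] f5 20 → 0xf520
  op=0xf520>>11=0x1e ⇒ shl (RR)
  [10:8] rd=5 = h
  [7:5] rs=1 = b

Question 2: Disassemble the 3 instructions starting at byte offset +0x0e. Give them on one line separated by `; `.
+0x0e: 88 3d ⇒ word 0x883d (big)
  op=0x883d>>11=0x11 ⇒ andi (RI)
  [10:8] rd=0 = a
  [7:0] imm=61 = $61
+0x10: 0b 00 ⇒ word 0x0b00 (big)
  op=0x0b00>>11=0x1 ⇒ dec (R)
  [10:8] rd=3 = d
+0x12: 1c 00 ⇒ word 0x1c00 (big)
  op=0x1c00>>11=0x3 ⇒ psh (R)
  [10:8] rd=4 = e

andi a, $61; dec d; psh e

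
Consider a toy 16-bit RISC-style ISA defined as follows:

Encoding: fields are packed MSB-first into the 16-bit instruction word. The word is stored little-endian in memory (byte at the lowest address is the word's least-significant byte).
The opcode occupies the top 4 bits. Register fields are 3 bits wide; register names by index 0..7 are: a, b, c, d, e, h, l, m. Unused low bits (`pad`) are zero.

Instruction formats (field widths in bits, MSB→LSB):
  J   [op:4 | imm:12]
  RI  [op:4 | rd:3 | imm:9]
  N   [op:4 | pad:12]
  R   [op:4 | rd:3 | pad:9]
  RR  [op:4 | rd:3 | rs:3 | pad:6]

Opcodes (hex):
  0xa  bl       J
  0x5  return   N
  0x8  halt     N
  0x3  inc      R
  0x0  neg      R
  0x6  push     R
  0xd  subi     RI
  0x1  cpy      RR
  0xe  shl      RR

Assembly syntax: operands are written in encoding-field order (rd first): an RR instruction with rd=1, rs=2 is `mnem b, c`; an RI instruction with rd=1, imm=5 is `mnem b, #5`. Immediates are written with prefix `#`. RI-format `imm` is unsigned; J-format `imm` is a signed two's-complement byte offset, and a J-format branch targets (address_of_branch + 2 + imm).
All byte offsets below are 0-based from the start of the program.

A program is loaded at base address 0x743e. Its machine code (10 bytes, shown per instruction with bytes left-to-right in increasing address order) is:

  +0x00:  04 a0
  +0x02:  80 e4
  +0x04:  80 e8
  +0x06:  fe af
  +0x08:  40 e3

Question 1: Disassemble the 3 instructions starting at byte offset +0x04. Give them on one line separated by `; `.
@+04  little-endian(80 e8) = 0xe880
  top 4b → 0xe → shl [RR]
  rd@[11:9]=0x4 ⇒ e
  rs@[8:6]=0x2 ⇒ c
@+06  little-endian(fe af) = 0xaffe
  top 4b → 0xa → bl [J]
  imm@[11:0]=0xffe (s12→-2) ⇒ #-2
@+08  little-endian(40 e3) = 0xe340
  top 4b → 0xe → shl [RR]
  rd@[11:9]=0x1 ⇒ b
  rs@[8:6]=0x5 ⇒ h

shl e, c; bl #-2; shl b, h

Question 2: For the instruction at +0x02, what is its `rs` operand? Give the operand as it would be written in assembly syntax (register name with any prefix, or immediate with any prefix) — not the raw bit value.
c

off 0x02: read 80 e4 as little → 0xe480
  top 4b → 0xe → shl [RR]
  rd@[11:9]=0x2 ⇒ c
  rs@[8:6]=0x2 ⇒ c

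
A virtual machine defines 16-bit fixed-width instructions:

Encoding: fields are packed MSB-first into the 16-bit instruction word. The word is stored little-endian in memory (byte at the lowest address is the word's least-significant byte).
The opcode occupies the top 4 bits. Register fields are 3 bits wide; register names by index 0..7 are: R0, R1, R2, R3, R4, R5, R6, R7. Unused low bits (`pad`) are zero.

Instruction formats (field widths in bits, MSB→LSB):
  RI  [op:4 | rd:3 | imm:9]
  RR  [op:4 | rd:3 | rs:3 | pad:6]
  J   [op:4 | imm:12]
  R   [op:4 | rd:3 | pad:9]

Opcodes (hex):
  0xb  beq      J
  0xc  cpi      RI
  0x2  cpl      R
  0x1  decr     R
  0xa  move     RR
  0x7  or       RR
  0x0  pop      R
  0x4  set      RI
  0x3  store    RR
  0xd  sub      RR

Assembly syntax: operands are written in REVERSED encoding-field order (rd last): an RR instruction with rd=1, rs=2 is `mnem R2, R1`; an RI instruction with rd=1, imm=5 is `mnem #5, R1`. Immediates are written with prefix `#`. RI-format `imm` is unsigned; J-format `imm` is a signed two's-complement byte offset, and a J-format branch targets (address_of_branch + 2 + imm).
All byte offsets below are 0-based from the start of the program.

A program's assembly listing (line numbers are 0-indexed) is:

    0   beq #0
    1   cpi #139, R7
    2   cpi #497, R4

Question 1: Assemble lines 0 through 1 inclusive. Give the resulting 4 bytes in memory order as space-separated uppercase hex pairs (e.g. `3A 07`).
00 B0 8B CE

L0: beq op=0xb:4|imm=0:12 ⇒ 0xb000 ⇒ little 00 b0
L1: cpi op=0xc:4|rd=7:3|imm=139:9 ⇒ 0xce8b ⇒ little 8b ce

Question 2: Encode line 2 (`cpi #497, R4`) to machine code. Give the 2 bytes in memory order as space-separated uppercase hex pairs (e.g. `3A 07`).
line 2 (cpi): pack op=0xc:4|rd=4:3|imm=497:9 = 0xc9f1; little→ f1 c9

F1 C9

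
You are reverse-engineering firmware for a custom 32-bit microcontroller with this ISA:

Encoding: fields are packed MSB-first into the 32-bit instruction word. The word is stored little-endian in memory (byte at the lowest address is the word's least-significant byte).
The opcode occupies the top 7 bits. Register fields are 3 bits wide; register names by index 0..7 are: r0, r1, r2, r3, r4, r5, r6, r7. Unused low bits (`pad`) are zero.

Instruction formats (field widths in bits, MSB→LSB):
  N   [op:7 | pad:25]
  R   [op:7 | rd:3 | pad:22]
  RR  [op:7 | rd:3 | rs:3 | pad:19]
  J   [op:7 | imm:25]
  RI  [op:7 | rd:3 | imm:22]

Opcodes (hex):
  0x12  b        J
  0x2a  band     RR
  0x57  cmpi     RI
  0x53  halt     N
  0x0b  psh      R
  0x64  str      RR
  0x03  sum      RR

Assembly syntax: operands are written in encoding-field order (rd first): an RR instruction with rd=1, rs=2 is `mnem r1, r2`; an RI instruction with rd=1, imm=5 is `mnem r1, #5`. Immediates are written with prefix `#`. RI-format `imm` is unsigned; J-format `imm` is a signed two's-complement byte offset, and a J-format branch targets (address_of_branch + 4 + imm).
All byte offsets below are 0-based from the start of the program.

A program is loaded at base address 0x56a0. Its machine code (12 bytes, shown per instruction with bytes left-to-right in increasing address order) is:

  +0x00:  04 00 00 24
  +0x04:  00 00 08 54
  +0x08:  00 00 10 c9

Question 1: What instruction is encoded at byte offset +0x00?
b #4

+0x00: 04 00 00 24 ⇒ word 0x24000004 (little)
  op=0x24000004>>25=0x12 ⇒ b (J)
  imm@[24:0]=0x4 ⇒ #4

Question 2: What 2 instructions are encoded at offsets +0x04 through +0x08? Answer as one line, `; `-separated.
@+04  little-endian(00 00 08 54) = 0x54080000
  opcode bits[31:25]=0x2a: band/RR
  rd@[24:22]=0x0 ⇒ r0
  rs@[21:19]=0x1 ⇒ r1
@+08  little-endian(00 00 10 c9) = 0xc9100000
  opcode bits[31:25]=0x64: str/RR
  rd@[24:22]=0x4 ⇒ r4
  rs@[21:19]=0x2 ⇒ r2

band r0, r1; str r4, r2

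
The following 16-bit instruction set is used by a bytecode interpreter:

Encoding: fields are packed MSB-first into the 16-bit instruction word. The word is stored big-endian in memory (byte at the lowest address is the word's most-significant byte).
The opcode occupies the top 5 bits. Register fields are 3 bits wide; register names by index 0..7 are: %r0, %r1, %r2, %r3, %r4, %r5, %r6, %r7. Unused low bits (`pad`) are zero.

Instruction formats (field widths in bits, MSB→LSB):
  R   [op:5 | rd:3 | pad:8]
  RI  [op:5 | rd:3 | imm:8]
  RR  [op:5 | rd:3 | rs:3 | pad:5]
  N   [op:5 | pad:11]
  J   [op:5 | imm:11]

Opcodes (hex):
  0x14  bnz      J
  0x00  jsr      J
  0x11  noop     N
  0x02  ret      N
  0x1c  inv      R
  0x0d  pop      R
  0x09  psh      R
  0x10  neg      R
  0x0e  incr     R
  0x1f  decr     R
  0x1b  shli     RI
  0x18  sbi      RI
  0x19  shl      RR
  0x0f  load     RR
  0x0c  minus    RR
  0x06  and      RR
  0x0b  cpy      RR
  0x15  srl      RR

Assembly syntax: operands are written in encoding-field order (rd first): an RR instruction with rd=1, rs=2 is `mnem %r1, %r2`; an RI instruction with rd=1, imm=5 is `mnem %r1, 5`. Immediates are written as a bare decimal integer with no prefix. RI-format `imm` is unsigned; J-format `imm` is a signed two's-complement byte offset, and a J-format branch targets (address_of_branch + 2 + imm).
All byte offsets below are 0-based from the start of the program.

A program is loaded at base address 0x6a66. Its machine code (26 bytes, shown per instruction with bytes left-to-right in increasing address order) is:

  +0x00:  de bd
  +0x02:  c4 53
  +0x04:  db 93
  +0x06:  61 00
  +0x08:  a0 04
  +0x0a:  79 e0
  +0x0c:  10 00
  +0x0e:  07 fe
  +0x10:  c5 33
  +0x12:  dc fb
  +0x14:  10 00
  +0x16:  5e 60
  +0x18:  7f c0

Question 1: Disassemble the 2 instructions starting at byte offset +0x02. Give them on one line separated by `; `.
off 0x02: read c4 53 as big → 0xc453
  op=0xc453>>11=0x18 ⇒ sbi (RI)
  rd: (w>>8)&0x7=0x4 → %r4
  imm: (w>>0)&0xff=0x53 → 83
off 0x04: read db 93 as big → 0xdb93
  op=0xdb93>>11=0x1b ⇒ shli (RI)
  rd: (w>>8)&0x7=0x3 → %r3
  imm: (w>>0)&0xff=0x93 → 147

sbi %r4, 83; shli %r3, 147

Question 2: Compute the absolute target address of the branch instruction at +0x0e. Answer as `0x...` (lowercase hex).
0x6a74

@+0e  big-endian(07 fe) = 0x07fe
  top 5b → 0x0 → jsr [J]
  imm@[10:0]=0x7fe (s11→-2) ⇒ -2
  target = base 0x6a66 + off 0x0e + 2 + imm -2 = 0x6a74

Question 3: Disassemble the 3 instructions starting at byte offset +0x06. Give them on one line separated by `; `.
minus %r1, %r0; bnz 4; load %r1, %r7

[06] 61 00 → 0x6100
  top 5b → 0xc → minus [RR]
  rd: (w>>8)&0x7=0x1 → %r1
  rs: (w>>5)&0x7=0x0 → %r0
[08] a0 04 → 0xa004
  top 5b → 0x14 → bnz [J]
  imm: (w>>0)&0x7ff=0x4 → 4
[0a] 79 e0 → 0x79e0
  top 5b → 0xf → load [RR]
  rd: (w>>8)&0x7=0x1 → %r1
  rs: (w>>5)&0x7=0x7 → %r7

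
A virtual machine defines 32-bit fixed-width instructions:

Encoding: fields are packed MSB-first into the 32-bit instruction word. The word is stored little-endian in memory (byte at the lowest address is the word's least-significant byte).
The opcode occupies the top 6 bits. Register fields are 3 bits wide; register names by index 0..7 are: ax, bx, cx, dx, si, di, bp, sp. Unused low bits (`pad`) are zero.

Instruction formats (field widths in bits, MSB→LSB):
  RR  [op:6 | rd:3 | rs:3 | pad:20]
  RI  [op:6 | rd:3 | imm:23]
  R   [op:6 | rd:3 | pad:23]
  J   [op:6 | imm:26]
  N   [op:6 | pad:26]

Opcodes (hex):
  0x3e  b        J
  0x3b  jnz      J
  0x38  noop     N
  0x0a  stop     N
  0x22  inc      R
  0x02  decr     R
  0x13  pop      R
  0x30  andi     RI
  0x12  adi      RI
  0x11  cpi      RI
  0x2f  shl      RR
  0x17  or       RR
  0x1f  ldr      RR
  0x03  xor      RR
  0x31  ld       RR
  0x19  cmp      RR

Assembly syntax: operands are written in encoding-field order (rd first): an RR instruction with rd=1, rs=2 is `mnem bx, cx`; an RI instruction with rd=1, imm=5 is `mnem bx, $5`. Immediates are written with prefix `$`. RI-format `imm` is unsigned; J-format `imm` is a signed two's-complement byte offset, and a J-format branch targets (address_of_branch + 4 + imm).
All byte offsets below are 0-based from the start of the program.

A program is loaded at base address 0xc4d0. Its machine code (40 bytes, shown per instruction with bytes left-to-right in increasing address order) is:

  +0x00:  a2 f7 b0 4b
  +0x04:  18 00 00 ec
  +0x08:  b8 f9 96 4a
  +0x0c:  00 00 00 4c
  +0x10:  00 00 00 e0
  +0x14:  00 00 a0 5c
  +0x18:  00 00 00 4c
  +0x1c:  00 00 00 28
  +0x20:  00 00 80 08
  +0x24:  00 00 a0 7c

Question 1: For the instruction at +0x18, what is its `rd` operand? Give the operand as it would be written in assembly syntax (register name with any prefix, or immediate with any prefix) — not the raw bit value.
ax

off 0x18: read 00 00 00 4c as little → 0x4c000000
  top 6b → 0x13 → pop [R]
  rd: (w>>23)&0x7=0x0 → ax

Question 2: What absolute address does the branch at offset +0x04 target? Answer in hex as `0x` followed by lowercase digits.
+0x04: 18 00 00 ec ⇒ word 0xec000018 (little)
  op=0xec000018>>26=0x3b ⇒ jnz (J)
  [25:0] imm=24 = $24
  target = base 0xc4d0 + off 0x04 + 4 + imm 24 = 0xc4f0

0xc4f0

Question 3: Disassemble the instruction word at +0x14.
or bx, cx

[14] 00 00 a0 5c → 0x5ca00000
  opcode bits[31:26]=0x17: or/RR
  rd@[25:23]=0x1 ⇒ bx
  rs@[22:20]=0x2 ⇒ cx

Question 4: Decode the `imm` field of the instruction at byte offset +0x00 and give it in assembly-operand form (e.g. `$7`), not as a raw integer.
@+00  little-endian(a2 f7 b0 4b) = 0x4bb0f7a2
  op=0x4bb0f7a2>>26=0x12 ⇒ adi (RI)
  rd: (w>>23)&0x7=0x7 → sp
  imm: (w>>0)&0x7fffff=0x30f7a2 → $3209122

$3209122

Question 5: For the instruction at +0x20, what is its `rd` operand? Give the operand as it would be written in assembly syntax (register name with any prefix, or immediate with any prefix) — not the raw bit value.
off 0x20: read 00 00 80 08 as little → 0x08800000
  top 6b → 0x2 → decr [R]
  [25:23] rd=1 = bx

bx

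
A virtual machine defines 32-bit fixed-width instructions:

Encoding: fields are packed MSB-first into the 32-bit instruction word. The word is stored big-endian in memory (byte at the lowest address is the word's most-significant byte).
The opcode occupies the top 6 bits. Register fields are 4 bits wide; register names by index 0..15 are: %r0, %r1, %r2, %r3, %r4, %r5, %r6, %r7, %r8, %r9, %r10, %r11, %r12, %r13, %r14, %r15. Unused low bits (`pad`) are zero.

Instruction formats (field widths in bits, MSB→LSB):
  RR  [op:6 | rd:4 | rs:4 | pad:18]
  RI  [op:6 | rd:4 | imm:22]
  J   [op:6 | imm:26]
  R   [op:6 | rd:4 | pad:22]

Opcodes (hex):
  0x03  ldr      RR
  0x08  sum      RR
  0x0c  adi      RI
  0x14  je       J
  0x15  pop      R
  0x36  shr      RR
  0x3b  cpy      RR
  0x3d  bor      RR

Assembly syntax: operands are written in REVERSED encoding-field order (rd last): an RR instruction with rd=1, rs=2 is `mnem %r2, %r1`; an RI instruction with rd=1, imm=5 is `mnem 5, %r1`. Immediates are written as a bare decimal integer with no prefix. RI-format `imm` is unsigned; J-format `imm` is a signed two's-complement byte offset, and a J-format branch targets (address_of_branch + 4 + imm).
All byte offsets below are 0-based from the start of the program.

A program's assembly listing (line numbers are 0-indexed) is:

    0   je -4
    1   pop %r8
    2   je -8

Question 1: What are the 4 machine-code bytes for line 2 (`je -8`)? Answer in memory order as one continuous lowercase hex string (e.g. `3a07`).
53fffff8

L2: je op=0x14:6|imm=-8:26 ⇒ 0x53fffff8 ⇒ big 53 ff ff f8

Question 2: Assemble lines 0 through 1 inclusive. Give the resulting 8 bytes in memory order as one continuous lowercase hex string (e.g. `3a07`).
L0: je op=0x14:6|imm=-4:26 ⇒ 0x53fffffc ⇒ big 53 ff ff fc
L1: pop op=0x15:6|rd=8:4|pad=0:22 ⇒ 0x56000000 ⇒ big 56 00 00 00

53fffffc56000000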